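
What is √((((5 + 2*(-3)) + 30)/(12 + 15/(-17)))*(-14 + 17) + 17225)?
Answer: 2*√1899919/21 ≈ 131.27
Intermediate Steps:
√((((5 + 2*(-3)) + 30)/(12 + 15/(-17)))*(-14 + 17) + 17225) = √((((5 - 6) + 30)/(12 + 15*(-1/17)))*3 + 17225) = √(((-1 + 30)/(12 - 15/17))*3 + 17225) = √((29/(189/17))*3 + 17225) = √((29*(17/189))*3 + 17225) = √((493/189)*3 + 17225) = √(493/63 + 17225) = √(1085668/63) = 2*√1899919/21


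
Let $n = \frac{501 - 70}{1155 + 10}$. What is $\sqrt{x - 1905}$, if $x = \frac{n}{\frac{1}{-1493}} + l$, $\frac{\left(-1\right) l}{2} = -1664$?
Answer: $\frac{2 \sqrt{295418370}}{1165} \approx 29.507$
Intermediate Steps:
$l = 3328$ ($l = \left(-2\right) \left(-1664\right) = 3328$)
$n = \frac{431}{1165} \approx 0.36996$
$x = \frac{3233637}{1165}$ ($x = \frac{431}{1165 \frac{1}{-1493}} + 3328 = \frac{431}{1165 \left(- \frac{1}{1493}\right)} + 3328 = \frac{431}{1165} \left(-1493\right) + 3328 = - \frac{643483}{1165} + 3328 = \frac{3233637}{1165} \approx 2775.7$)
$\sqrt{x - 1905} = \sqrt{\frac{3233637}{1165} - 1905} = \sqrt{\frac{1014312}{1165}} = \frac{2 \sqrt{295418370}}{1165}$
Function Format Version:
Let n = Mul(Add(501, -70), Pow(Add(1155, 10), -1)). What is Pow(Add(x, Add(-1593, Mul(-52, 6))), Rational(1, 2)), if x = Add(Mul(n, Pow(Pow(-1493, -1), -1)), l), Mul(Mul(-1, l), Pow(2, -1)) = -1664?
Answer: Mul(Rational(2, 1165), Pow(295418370, Rational(1, 2))) ≈ 29.507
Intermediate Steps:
l = 3328 (l = Mul(-2, -1664) = 3328)
n = Rational(431, 1165) (n = Mul(431, Pow(1165, -1)) = Mul(431, Rational(1, 1165)) = Rational(431, 1165) ≈ 0.36996)
x = Rational(3233637, 1165) (x = Add(Mul(Rational(431, 1165), Pow(Pow(-1493, -1), -1)), 3328) = Add(Mul(Rational(431, 1165), Pow(Rational(-1, 1493), -1)), 3328) = Add(Mul(Rational(431, 1165), -1493), 3328) = Add(Rational(-643483, 1165), 3328) = Rational(3233637, 1165) ≈ 2775.7)
Pow(Add(x, Add(-1593, Mul(-52, 6))), Rational(1, 2)) = Pow(Add(Rational(3233637, 1165), Add(-1593, Mul(-52, 6))), Rational(1, 2)) = Pow(Add(Rational(3233637, 1165), Add(-1593, -312)), Rational(1, 2)) = Pow(Add(Rational(3233637, 1165), -1905), Rational(1, 2)) = Pow(Rational(1014312, 1165), Rational(1, 2)) = Mul(Rational(2, 1165), Pow(295418370, Rational(1, 2)))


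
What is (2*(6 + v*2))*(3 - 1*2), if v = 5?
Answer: 32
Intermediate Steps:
(2*(6 + v*2))*(3 - 1*2) = (2*(6 + 5*2))*(3 - 1*2) = (2*(6 + 10))*(3 - 2) = (2*16)*1 = 32*1 = 32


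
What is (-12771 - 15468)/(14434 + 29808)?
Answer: -28239/44242 ≈ -0.63828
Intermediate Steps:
(-12771 - 15468)/(14434 + 29808) = -28239/44242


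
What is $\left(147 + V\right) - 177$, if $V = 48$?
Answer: $18$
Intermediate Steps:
$\left(147 + V\right) - 177 = \left(147 + 48\right) - 177 = 195 - 177 = 18$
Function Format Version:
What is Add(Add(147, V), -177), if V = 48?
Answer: 18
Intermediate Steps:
Add(Add(147, V), -177) = Add(Add(147, 48), -177) = Add(195, -177) = 18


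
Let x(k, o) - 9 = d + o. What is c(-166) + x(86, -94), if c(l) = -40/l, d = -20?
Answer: -8695/83 ≈ -104.76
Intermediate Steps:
x(k, o) = -11 + o (x(k, o) = 9 + (-20 + o) = -11 + o)
c(-166) + x(86, -94) = -40/(-166) + (-11 - 94) = -40*(-1/166) - 105 = 20/83 - 105 = -8695/83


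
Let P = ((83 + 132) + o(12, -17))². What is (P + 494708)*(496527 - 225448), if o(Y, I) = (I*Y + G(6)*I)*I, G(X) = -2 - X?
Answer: 643636152571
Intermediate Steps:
o(Y, I) = I*(-8*I + I*Y) (o(Y, I) = (I*Y + (-2 - 1*6)*I)*I = (I*Y + (-2 - 6)*I)*I = (I*Y - 8*I)*I = (-8*I + I*Y)*I = I*(-8*I + I*Y))
P = 1879641 (P = ((83 + 132) + (-17)²*(-8 + 12))² = (215 + 289*4)² = (215 + 1156)² = 1371² = 1879641)
(P + 494708)*(496527 - 225448) = (1879641 + 494708)*(496527 - 225448) = 2374349*271079 = 643636152571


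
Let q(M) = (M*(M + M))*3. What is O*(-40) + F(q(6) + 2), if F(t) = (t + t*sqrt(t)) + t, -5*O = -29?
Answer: 204 + 218*sqrt(218) ≈ 3422.7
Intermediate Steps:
O = 29/5 (O = -1/5*(-29) = 29/5 ≈ 5.8000)
q(M) = 6*M**2 (q(M) = (M*(2*M))*3 = (2*M**2)*3 = 6*M**2)
F(t) = t**(3/2) + 2*t (F(t) = (t + t**(3/2)) + t = t**(3/2) + 2*t)
O*(-40) + F(q(6) + 2) = (29/5)*(-40) + ((6*6**2 + 2)**(3/2) + 2*(6*6**2 + 2)) = -232 + ((6*36 + 2)**(3/2) + 2*(6*36 + 2)) = -232 + ((216 + 2)**(3/2) + 2*(216 + 2)) = -232 + (218**(3/2) + 2*218) = -232 + (218*sqrt(218) + 436) = -232 + (436 + 218*sqrt(218)) = 204 + 218*sqrt(218)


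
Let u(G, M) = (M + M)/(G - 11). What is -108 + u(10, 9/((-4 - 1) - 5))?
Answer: -531/5 ≈ -106.20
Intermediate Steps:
u(G, M) = 2*M/(-11 + G) (u(G, M) = (2*M)/(-11 + G) = 2*M/(-11 + G))
-108 + u(10, 9/((-4 - 1) - 5)) = -108 + 2*(9/((-4 - 1) - 5))/(-11 + 10) = -108 + 2*(9/(-5 - 5))/(-1) = -108 + 2*(9/(-10))*(-1) = -108 + 2*(9*(-1/10))*(-1) = -108 + 2*(-9/10)*(-1) = -108 + 9/5 = -531/5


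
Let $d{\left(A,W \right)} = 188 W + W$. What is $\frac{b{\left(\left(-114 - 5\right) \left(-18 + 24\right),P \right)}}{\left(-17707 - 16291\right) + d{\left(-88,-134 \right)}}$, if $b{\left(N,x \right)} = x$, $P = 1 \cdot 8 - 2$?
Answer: $- \frac{3}{29662} \approx -0.00010114$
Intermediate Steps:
$P = 6$ ($P = 8 - 2 = 6$)
$d{\left(A,W \right)} = 189 W$
$\frac{b{\left(\left(-114 - 5\right) \left(-18 + 24\right),P \right)}}{\left(-17707 - 16291\right) + d{\left(-88,-134 \right)}} = \frac{6}{\left(-17707 - 16291\right) + 189 \left(-134\right)} = \frac{6}{\left(-17707 - 16291\right) - 25326} = \frac{6}{-33998 - 25326} = \frac{6}{-59324} = 6 \left(- \frac{1}{59324}\right) = - \frac{3}{29662}$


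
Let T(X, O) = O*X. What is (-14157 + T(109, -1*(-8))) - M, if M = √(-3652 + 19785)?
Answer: -13285 - √16133 ≈ -13412.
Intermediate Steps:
M = √16133 ≈ 127.02
(-14157 + T(109, -1*(-8))) - M = (-14157 - 1*(-8)*109) - √16133 = (-14157 + 8*109) - √16133 = (-14157 + 872) - √16133 = -13285 - √16133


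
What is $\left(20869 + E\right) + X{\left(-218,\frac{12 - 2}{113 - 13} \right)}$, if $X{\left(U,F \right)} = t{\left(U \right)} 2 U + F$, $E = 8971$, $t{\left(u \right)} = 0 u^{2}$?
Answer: $\frac{298401}{10} \approx 29840.0$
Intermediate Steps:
$t{\left(u \right)} = 0$
$X{\left(U,F \right)} = F$ ($X{\left(U,F \right)} = 0 \cdot 2 U + F = 0 U + F = 0 + F = F$)
$\left(20869 + E\right) + X{\left(-218,\frac{12 - 2}{113 - 13} \right)} = \left(20869 + 8971\right) + \frac{12 - 2}{113 - 13} = 29840 + \frac{10}{100} = 29840 + 10 \cdot \frac{1}{100} = 29840 + \frac{1}{10} = \frac{298401}{10}$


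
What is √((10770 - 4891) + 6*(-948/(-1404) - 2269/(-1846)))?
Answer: √45164023710/2769 ≈ 76.749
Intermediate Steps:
√((10770 - 4891) + 6*(-948/(-1404) - 2269/(-1846))) = √(5879 + 6*(-948*(-1/1404) - 2269*(-1/1846))) = √(5879 + 6*(79/117 + 2269/1846)) = √(5879 + 6*(31639/16614)) = √(5879 + 31639/2769) = √(16310590/2769) = √45164023710/2769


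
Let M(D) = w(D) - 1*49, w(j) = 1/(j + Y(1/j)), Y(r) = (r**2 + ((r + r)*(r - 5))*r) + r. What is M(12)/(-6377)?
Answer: 508099/66237899 ≈ 0.0076708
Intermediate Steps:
Y(r) = r + r**2 + 2*r**2*(-5 + r) (Y(r) = (r**2 + ((2*r)*(-5 + r))*r) + r = (r**2 + (2*r*(-5 + r))*r) + r = (r**2 + 2*r**2*(-5 + r)) + r = r + r**2 + 2*r**2*(-5 + r))
w(j) = 1/(j + (1 - 9/j + 2/j**2)/j) (w(j) = 1/(j + (1 - 9/j + 2*(1/j)**2)/j) = 1/(j + (1 - 9/j + 2/j**2)/j))
M(D) = -49 + D**3/(2 + D**2 + D**4 - 9*D) (M(D) = D**3/(2 + D**2 + D**4 - 9*D) - 1*49 = D**3/(2 + D**2 + D**4 - 9*D) - 49 = -49 + D**3/(2 + D**2 + D**4 - 9*D))
M(12)/(-6377) = ((-98 + 12**3 - 49*12**2 - 49*12**4 + 441*12)/(2 + 12**2 + 12**4 - 9*12))/(-6377) = ((-98 + 1728 - 49*144 - 49*20736 + 5292)/(2 + 144 + 20736 - 108))*(-1/6377) = ((-98 + 1728 - 7056 - 1016064 + 5292)/20774)*(-1/6377) = ((1/20774)*(-1016198))*(-1/6377) = -508099/10387*(-1/6377) = 508099/66237899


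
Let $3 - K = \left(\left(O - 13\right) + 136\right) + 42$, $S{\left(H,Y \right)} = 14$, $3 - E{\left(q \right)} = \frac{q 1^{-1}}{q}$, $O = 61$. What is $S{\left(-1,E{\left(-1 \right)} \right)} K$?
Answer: $-3122$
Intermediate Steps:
$E{\left(q \right)} = 2$ ($E{\left(q \right)} = 3 - \frac{q 1^{-1}}{q} = 3 - \frac{q 1}{q} = 3 - \frac{q}{q} = 3 - 1 = 2$)
$K = -223$ ($K = 3 - \left(\left(\left(61 - 13\right) + 136\right) + 42\right) = 3 - \left(\left(48 + 136\right) + 42\right) = 3 - \left(184 + 42\right) = 3 - 226 = -223$)
$S{\left(-1,E{\left(-1 \right)} \right)} K = 14 \left(-223\right) = -3122$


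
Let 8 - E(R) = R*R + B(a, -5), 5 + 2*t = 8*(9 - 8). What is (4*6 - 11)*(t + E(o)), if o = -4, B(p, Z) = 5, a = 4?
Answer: -299/2 ≈ -149.50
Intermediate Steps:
t = 3/2 (t = -5/2 + (8*(9 - 8))/2 = -5/2 + (8*1)/2 = -5/2 + (1/2)*8 = -5/2 + 4 = 3/2 ≈ 1.5000)
E(R) = 3 - R**2 (E(R) = 8 - (R*R + 5) = 8 - (R**2 + 5) = 8 - (5 + R**2) = 8 + (-5 - R**2) = 3 - R**2)
(4*6 - 11)*(t + E(o)) = (4*6 - 11)*(3/2 + (3 - 1*(-4)**2)) = (24 - 11)*(3/2 + (3 - 1*16)) = 13*(3/2 + (3 - 16)) = 13*(3/2 - 13) = 13*(-23/2) = -299/2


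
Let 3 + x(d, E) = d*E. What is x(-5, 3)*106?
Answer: -1908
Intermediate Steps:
x(d, E) = -3 + E*d (x(d, E) = -3 + d*E = -3 + E*d)
x(-5, 3)*106 = (-3 + 3*(-5))*106 = (-3 - 15)*106 = -18*106 = -1908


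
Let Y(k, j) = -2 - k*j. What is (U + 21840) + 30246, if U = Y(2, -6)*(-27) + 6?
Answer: 51822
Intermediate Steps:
Y(k, j) = -2 - j*k
U = -264 (U = (-2 - 1*(-6)*2)*(-27) + 6 = (-2 + 12)*(-27) + 6 = 10*(-27) + 6 = -270 + 6 = -264)
(U + 21840) + 30246 = (-264 + 21840) + 30246 = 21576 + 30246 = 51822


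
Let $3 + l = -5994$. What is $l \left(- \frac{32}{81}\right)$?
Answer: $\frac{63968}{27} \approx 2369.2$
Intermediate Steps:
$l = -5997$ ($l = -3 - 5994 = -5997$)
$l \left(- \frac{32}{81}\right) = - 5997 \left(- \frac{32}{81}\right) = - 5997 \left(\left(-32\right) \frac{1}{81}\right) = \left(-5997\right) \left(- \frac{32}{81}\right) = \frac{63968}{27}$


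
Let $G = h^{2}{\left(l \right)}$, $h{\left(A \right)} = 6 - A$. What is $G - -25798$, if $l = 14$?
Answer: $25862$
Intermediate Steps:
$G = 64$ ($G = \left(6 - 14\right)^{2} = \left(-8\right)^{2} = 64$)
$G - -25798 = 64 - -25798 = 64 + 25798 = 25862$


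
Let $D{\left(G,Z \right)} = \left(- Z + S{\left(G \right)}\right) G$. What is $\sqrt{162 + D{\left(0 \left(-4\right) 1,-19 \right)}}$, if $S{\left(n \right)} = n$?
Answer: $9 \sqrt{2} \approx 12.728$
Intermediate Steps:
$D{\left(G,Z \right)} = G \left(G - Z\right)$ ($D{\left(G,Z \right)} = \left(- Z + G\right) G = \left(G - Z\right) G = G \left(G - Z\right)$)
$\sqrt{162 + D{\left(0 \left(-4\right) 1,-19 \right)}} = \sqrt{162 + 0 \left(-4\right) 1 \left(0 \left(-4\right) 1 - -19\right)} = \sqrt{162 + 0 \cdot 1 \left(0 \cdot 1 + 19\right)} = \sqrt{162 + 0 \left(0 + 19\right)} = \sqrt{162 + 0 \cdot 19} = \sqrt{162 + 0} = \sqrt{162} = 9 \sqrt{2}$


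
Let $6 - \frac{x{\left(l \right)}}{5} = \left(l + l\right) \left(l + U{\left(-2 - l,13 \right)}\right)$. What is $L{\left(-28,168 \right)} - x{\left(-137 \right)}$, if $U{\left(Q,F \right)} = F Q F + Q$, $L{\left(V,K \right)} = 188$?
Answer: $-31253652$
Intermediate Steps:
$U{\left(Q,F \right)} = Q + Q F^{2}$ ($U{\left(Q,F \right)} = Q F^{2} + Q = Q + Q F^{2}$)
$x{\left(l \right)} = 30 - 10 l \left(-340 - 169 l\right)$ ($x{\left(l \right)} = 30 - 5 \left(l + l\right) \left(l + \left(-2 - l\right) \left(1 + 13^{2}\right)\right) = 30 - 5 \cdot 2 l \left(l + \left(-2 - l\right) \left(1 + 169\right)\right) = 30 - 5 \cdot 2 l \left(l + \left(-2 - l\right) 170\right) = 30 - 5 \cdot 2 l \left(l - \left(340 + 170 l\right)\right) = 30 - 5 \cdot 2 l \left(-340 - 169 l\right) = 30 - 10 l \left(-340 - 169 l\right)$)
$L{\left(-28,168 \right)} - x{\left(-137 \right)} = 188 - \left(30 + 1690 \left(-137\right)^{2} + 3400 \left(-137\right)\right) = 188 - \left(30 + 1690 \cdot 18769 - 465800\right) = 188 - \left(30 + 31719610 - 465800\right) = 188 - 31253840 = -31253652$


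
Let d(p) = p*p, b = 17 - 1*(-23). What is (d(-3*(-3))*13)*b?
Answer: 42120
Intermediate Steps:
b = 40 (b = 17 + 23 = 40)
d(p) = p²
(d(-3*(-3))*13)*b = ((-3*(-3))²*13)*40 = (9²*13)*40 = (81*13)*40 = 1053*40 = 42120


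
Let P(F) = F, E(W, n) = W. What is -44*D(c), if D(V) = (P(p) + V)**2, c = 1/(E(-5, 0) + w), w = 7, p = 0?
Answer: -11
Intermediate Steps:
c = 1/2 (c = 1/(-5 + 7) = 1/2 ≈ 0.50000)
D(V) = V**2 (D(V) = (0 + V)**2 = V**2)
-44*D(c) = -44*(1/2)**2 = -44*1/4 = -11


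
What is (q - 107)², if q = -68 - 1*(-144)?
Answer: 961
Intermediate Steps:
q = 76 (q = -68 + 144 = 76)
(q - 107)² = (76 - 107)² = (-31)² = 961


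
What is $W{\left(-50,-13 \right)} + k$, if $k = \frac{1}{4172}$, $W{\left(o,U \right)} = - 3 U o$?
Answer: $- \frac{8135399}{4172} \approx -1950.0$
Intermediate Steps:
$W{\left(o,U \right)} = - 3 U o$
$k = \frac{1}{4172} \approx 0.00023969$
$W{\left(-50,-13 \right)} + k = \left(-3\right) \left(-13\right) \left(-50\right) + \frac{1}{4172} = -1950 + \frac{1}{4172} = - \frac{8135399}{4172}$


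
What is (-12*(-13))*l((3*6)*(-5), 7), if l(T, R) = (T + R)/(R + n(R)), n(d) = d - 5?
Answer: -4316/3 ≈ -1438.7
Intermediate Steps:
n(d) = -5 + d
l(T, R) = (R + T)/(-5 + 2*R) (l(T, R) = (T + R)/(R + (-5 + R)) = (R + T)/(-5 + 2*R))
(-12*(-13))*l((3*6)*(-5), 7) = (-12*(-13))*((7 + (3*6)*(-5))/(-5 + 2*7)) = 156*((7 + 18*(-5))/(-5 + 14)) = 156*((7 - 90)/9) = 156*((1/9)*(-83)) = 156*(-83/9) = -4316/3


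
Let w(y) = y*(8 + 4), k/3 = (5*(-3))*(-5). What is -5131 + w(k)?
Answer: -2431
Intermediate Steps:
k = 225 (k = 3*((5*(-3))*(-5)) = 3*(-15*(-5)) = 3*75 = 225)
w(y) = 12*y (w(y) = y*12 = 12*y)
-5131 + w(k) = -5131 + 12*225 = -5131 + 2700 = -2431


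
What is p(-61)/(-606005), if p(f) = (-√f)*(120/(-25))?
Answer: -24*I*√61/3030025 ≈ -6.1863e-5*I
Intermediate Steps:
p(f) = 24*√f/5 (p(f) = (-√f)*(120*(-1/25)) = -√f*(-24/5) = 24*√f/5)
p(-61)/(-606005) = (24*√(-61)/5)/(-606005) = (24*(I*√61)/5)*(-1/606005) = (24*I*√61/5)*(-1/606005) = -24*I*√61/3030025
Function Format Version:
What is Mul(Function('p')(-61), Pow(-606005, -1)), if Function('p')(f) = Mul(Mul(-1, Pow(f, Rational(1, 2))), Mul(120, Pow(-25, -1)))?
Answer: Mul(Rational(-24, 3030025), I, Pow(61, Rational(1, 2))) ≈ Mul(-6.1863e-5, I)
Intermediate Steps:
Function('p')(f) = Mul(Rational(24, 5), Pow(f, Rational(1, 2))) (Function('p')(f) = Mul(Mul(-1, Pow(f, Rational(1, 2))), Mul(120, Rational(-1, 25))) = Mul(Mul(-1, Pow(f, Rational(1, 2))), Rational(-24, 5)) = Mul(Rational(24, 5), Pow(f, Rational(1, 2))))
Mul(Function('p')(-61), Pow(-606005, -1)) = Mul(Mul(Rational(24, 5), Pow(-61, Rational(1, 2))), Pow(-606005, -1)) = Mul(Mul(Rational(24, 5), Mul(I, Pow(61, Rational(1, 2)))), Rational(-1, 606005)) = Mul(Mul(Rational(24, 5), I, Pow(61, Rational(1, 2))), Rational(-1, 606005)) = Mul(Rational(-24, 3030025), I, Pow(61, Rational(1, 2)))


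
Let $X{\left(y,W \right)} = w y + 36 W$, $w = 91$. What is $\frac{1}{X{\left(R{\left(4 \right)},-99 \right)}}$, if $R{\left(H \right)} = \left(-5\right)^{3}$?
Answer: $- \frac{1}{14939} \approx -6.6939 \cdot 10^{-5}$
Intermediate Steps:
$R{\left(H \right)} = -125$
$X{\left(y,W \right)} = 36 W + 91 y$ ($X{\left(y,W \right)} = 91 y + 36 W = 36 W + 91 y$)
$\frac{1}{X{\left(R{\left(4 \right)},-99 \right)}} = \frac{1}{36 \left(-99\right) + 91 \left(-125\right)} = \frac{1}{-3564 - 11375} = \frac{1}{-14939} = - \frac{1}{14939}$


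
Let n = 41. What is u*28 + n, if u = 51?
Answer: 1469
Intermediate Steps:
u*28 + n = 51*28 + 41 = 1428 + 41 = 1469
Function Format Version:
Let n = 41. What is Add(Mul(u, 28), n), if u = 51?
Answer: 1469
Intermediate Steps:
Add(Mul(u, 28), n) = Add(Mul(51, 28), 41) = Add(1428, 41) = 1469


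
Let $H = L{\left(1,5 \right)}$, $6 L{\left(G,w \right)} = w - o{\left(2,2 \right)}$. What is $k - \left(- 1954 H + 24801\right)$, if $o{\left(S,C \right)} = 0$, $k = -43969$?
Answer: $- \frac{201425}{3} \approx -67142.0$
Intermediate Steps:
$L{\left(G,w \right)} = \frac{w}{6}$ ($L{\left(G,w \right)} = \frac{w - 0}{6} = \frac{w + 0}{6} = \frac{w}{6}$)
$H = \frac{5}{6}$ ($H = \frac{1}{6} \cdot 5 = \frac{5}{6} \approx 0.83333$)
$k - \left(- 1954 H + 24801\right) = -43969 - \left(\left(-1954\right) \frac{5}{6} + 24801\right) = -43969 - \left(- \frac{4885}{3} + 24801\right) = -43969 - \frac{69518}{3} = - \frac{201425}{3}$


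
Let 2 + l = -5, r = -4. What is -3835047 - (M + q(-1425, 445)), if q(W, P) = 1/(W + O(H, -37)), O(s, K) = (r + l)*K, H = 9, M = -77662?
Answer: -3825017929/1018 ≈ -3.7574e+6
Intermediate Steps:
l = -7 (l = -2 - 5 = -7)
O(s, K) = -11*K (O(s, K) = (-4 - 7)*K = -11*K)
q(W, P) = 1/(407 + W) (q(W, P) = 1/(W - 11*(-37)) = 1/(W + 407) = 1/(407 + W))
-3835047 - (M + q(-1425, 445)) = -3835047 - (-77662 + 1/(407 - 1425)) = -3835047 - (-77662 + 1/(-1018)) = -3835047 - (-77662 - 1/1018) = -3835047 - 1*(-79059917/1018) = -3835047 + 79059917/1018 = -3825017929/1018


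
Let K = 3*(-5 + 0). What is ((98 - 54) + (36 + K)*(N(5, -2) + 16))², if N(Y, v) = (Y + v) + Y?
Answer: 300304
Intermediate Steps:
N(Y, v) = v + 2*Y
K = -15 (K = 3*(-5) = -15)
((98 - 54) + (36 + K)*(N(5, -2) + 16))² = ((98 - 54) + (36 - 15)*((-2 + 2*5) + 16))² = (44 + 21*((-2 + 10) + 16))² = (44 + 21*(8 + 16))² = (44 + 21*24)² = (44 + 504)² = 548² = 300304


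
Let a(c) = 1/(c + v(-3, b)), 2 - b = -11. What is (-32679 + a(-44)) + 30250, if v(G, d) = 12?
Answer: -77729/32 ≈ -2429.0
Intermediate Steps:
b = 13 (b = 2 - 1*(-11) = 2 + 11 = 13)
a(c) = 1/(12 + c) (a(c) = 1/(c + 12) = 1/(12 + c))
(-32679 + a(-44)) + 30250 = (-32679 + 1/(12 - 44)) + 30250 = (-32679 + 1/(-32)) + 30250 = (-32679 - 1/32) + 30250 = -1045729/32 + 30250 = -77729/32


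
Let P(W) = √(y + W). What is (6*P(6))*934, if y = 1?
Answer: 5604*√7 ≈ 14827.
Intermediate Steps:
P(W) = √(1 + W)
(6*P(6))*934 = (6*√(1 + 6))*934 = (6*√7)*934 = 5604*√7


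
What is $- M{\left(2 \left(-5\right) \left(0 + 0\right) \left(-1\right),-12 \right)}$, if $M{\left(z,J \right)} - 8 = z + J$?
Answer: $4$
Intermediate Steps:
$M{\left(z,J \right)} = 8 + J + z$ ($M{\left(z,J \right)} = 8 + \left(z + J\right) = 8 + \left(J + z\right) = 8 + J + z$)
$- M{\left(2 \left(-5\right) \left(0 + 0\right) \left(-1\right),-12 \right)} = - (8 - 12 + 2 \left(-5\right) \left(0 + 0\right) \left(-1\right)) = - (8 - 12 - 10 \cdot 0 \left(-1\right)) = - (8 - 12 - 0) = - (8 - 12 + 0) = \left(-1\right) \left(-4\right) = 4$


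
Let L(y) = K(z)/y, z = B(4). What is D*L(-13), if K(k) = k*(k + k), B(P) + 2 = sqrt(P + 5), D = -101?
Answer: 202/13 ≈ 15.538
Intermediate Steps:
B(P) = -2 + sqrt(5 + P) (B(P) = -2 + sqrt(P + 5) = -2 + sqrt(5 + P))
z = 1 (z = -2 + sqrt(5 + 4) = -2 + sqrt(9) = -2 + 3 = 1)
K(k) = 2*k**2 (K(k) = k*(2*k) = 2*k**2)
L(y) = 2/y (L(y) = (2*1**2)/y = (2*1)/y = 2/y)
D*L(-13) = -202/(-13) = -202*(-1)/13 = -101*(-2/13) = 202/13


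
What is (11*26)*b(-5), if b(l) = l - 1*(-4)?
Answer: -286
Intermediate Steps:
b(l) = 4 + l (b(l) = l + 4 = 4 + l)
(11*26)*b(-5) = (11*26)*(4 - 5) = 286*(-1) = -286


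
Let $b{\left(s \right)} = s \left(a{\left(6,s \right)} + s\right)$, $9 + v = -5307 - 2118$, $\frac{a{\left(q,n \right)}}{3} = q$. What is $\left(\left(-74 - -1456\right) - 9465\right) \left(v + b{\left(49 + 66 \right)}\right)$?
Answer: $-63540463$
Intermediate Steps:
$a{\left(q,n \right)} = 3 q$
$v = -7434$ ($v = -9 - 7425 = -7434$)
$b{\left(s \right)} = s \left(18 + s\right)$ ($b{\left(s \right)} = s \left(3 \cdot 6 + s\right) = s \left(18 + s\right)$)
$\left(\left(-74 - -1456\right) - 9465\right) \left(v + b{\left(49 + 66 \right)}\right) = \left(\left(-74 - -1456\right) - 9465\right) \left(-7434 + \left(49 + 66\right) \left(18 + \left(49 + 66\right)\right)\right) = \left(\left(-74 + 1456\right) - 9465\right) \left(-7434 + 115 \left(18 + 115\right)\right) = \left(1382 - 9465\right) \left(-7434 + 115 \cdot 133\right) = - 8083 \left(-7434 + 15295\right) = \left(-8083\right) 7861 = -63540463$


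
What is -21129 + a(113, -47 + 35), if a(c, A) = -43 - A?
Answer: -21160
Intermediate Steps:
-21129 + a(113, -47 + 35) = -21129 + (-43 - (-47 + 35)) = -21129 + (-43 - 1*(-12)) = -21129 + (-43 + 12) = -21129 - 31 = -21160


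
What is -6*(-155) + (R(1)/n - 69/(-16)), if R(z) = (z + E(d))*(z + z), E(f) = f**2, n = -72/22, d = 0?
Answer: 134453/144 ≈ 933.70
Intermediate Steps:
n = -36/11 (n = -72*1/22 = -36/11 ≈ -3.2727)
R(z) = 2*z**2 (R(z) = (z + 0**2)*(z + z) = (z + 0)*(2*z) = z*(2*z) = 2*z**2)
-6*(-155) + (R(1)/n - 69/(-16)) = -6*(-155) + ((2*1**2)/(-36/11) - 69/(-16)) = 930 + ((2*1)*(-11/36) - 69*(-1/16)) = 930 + (2*(-11/36) + 69/16) = 930 + (-11/18 + 69/16) = 930 + 533/144 = 134453/144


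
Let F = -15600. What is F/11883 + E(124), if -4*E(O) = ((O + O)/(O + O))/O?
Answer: -2583161/1964656 ≈ -1.3148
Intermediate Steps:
E(O) = -1/(4*O) (E(O) = -(O + O)/(O + O)/(4*O) = -(2*O)/((2*O))/(4*O) = -(2*O)*(1/(2*O))/(4*O) = -1/(4*O))
F/11883 + E(124) = -15600/11883 - ¼/124 = -15600*1/11883 - ¼*1/124 = -5200/3961 - 1/496 = -2583161/1964656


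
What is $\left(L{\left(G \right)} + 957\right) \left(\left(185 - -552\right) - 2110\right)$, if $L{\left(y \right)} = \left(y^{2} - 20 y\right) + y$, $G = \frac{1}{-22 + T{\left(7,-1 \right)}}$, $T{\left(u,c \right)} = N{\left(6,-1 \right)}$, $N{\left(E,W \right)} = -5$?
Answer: $- \frac{958583291}{729} \approx -1.3149 \cdot 10^{6}$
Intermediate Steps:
$T{\left(u,c \right)} = -5$
$G = - \frac{1}{27}$ ($G = \frac{1}{-22 - 5} = \frac{1}{-27} = - \frac{1}{27} \approx -0.037037$)
$L{\left(y \right)} = y^{2} - 19 y$
$\left(L{\left(G \right)} + 957\right) \left(\left(185 - -552\right) - 2110\right) = \left(- \frac{-19 - \frac{1}{27}}{27} + 957\right) \left(\left(185 - -552\right) - 2110\right) = \left(\left(- \frac{1}{27}\right) \left(- \frac{514}{27}\right) + 957\right) \left(\left(185 + 552\right) - 2110\right) = \left(\frac{514}{729} + 957\right) \left(737 - 2110\right) = \frac{698167}{729} \left(-1373\right) = - \frac{958583291}{729}$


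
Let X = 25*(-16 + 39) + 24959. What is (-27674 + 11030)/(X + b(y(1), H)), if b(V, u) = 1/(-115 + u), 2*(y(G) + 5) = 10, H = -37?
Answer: -2529888/3881167 ≈ -0.65184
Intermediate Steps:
y(G) = 0 (y(G) = -5 + (½)*10 = -5 + 5 = 0)
X = 25534 (X = 25*23 + 24959 = 575 + 24959 = 25534)
(-27674 + 11030)/(X + b(y(1), H)) = (-27674 + 11030)/(25534 + 1/(-115 - 37)) = -16644/(25534 + 1/(-152)) = -16644/(25534 - 1/152) = -16644/3881167/152 = -16644*152/3881167 = -2529888/3881167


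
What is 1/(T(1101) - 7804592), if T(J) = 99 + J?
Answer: -1/7803392 ≈ -1.2815e-7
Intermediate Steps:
1/(T(1101) - 7804592) = 1/((99 + 1101) - 7804592) = 1/(1200 - 7804592) = 1/(-7803392) = -1/7803392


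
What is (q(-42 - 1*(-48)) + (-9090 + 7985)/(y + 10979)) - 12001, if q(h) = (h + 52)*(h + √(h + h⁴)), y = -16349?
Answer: -12515101/1074 + 58*√1302 ≈ -9560.0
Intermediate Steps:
q(h) = (52 + h)*(h + √(h + h⁴))
(q(-42 - 1*(-48)) + (-9090 + 7985)/(y + 10979)) - 12001 = (((-42 - 1*(-48))² + 52*(-42 - 1*(-48)) + 52*√((-42 - 1*(-48)) + (-42 - 1*(-48))⁴) + (-42 - 1*(-48))*√((-42 - 1*(-48)) + (-42 - 1*(-48))⁴)) + (-9090 + 7985)/(-16349 + 10979)) - 12001 = (((-42 + 48)² + 52*(-42 + 48) + 52*√((-42 + 48) + (-42 + 48)⁴) + (-42 + 48)*√((-42 + 48) + (-42 + 48)⁴)) - 1105/(-5370)) - 12001 = ((6² + 52*6 + 52*√(6 + 6⁴) + 6*√(6 + 6⁴)) - 1105*(-1/5370)) - 12001 = ((36 + 312 + 52*√(6 + 1296) + 6*√(6 + 1296)) + 221/1074) - 12001 = ((36 + 312 + 52*√1302 + 6*√1302) + 221/1074) - 12001 = ((348 + 58*√1302) + 221/1074) - 12001 = (373973/1074 + 58*√1302) - 12001 = -12515101/1074 + 58*√1302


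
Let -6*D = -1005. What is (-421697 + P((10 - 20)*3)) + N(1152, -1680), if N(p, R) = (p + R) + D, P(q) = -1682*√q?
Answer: -844115/2 - 1682*I*√30 ≈ -4.2206e+5 - 9212.7*I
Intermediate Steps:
D = 335/2 (D = -⅙*(-1005) = 335/2 ≈ 167.50)
N(p, R) = 335/2 + R + p (N(p, R) = (p + R) + 335/2 = (R + p) + 335/2 = 335/2 + R + p)
(-421697 + P((10 - 20)*3)) + N(1152, -1680) = (-421697 - 1682*√3*√(10 - 20)) + (335/2 - 1680 + 1152) = (-421697 - 1682*I*√30) - 721/2 = -844115/2 - 1682*I*√30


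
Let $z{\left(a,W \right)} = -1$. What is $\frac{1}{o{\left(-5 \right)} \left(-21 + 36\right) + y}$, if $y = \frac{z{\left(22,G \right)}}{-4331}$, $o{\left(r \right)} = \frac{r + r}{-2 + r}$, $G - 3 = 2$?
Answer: $\frac{30317}{649657} \approx 0.046666$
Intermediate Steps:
$G = 5$ ($G = 3 + 2 = 5$)
$o{\left(r \right)} = \frac{2 r}{-2 + r}$
$y = \frac{1}{4331}$ ($y = - \frac{1}{-4331} = \left(-1\right) \left(- \frac{1}{4331}\right) = \frac{1}{4331} \approx 0.00023089$)
$\frac{1}{o{\left(-5 \right)} \left(-21 + 36\right) + y} = \frac{1}{2 \left(-5\right) \frac{1}{-2 - 5} \left(-21 + 36\right) + \frac{1}{4331}} = \frac{1}{2 \left(-5\right) \frac{1}{-7} \cdot 15 + \frac{1}{4331}} = \frac{1}{2 \left(-5\right) \left(- \frac{1}{7}\right) 15 + \frac{1}{4331}} = \frac{1}{\frac{10}{7} \cdot 15 + \frac{1}{4331}} = \frac{1}{\frac{150}{7} + \frac{1}{4331}} = \frac{1}{\frac{649657}{30317}} = \frac{30317}{649657}$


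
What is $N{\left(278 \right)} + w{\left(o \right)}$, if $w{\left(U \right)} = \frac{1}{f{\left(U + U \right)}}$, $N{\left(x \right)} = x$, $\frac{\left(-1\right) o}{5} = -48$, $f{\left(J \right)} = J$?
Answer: $\frac{133441}{480} \approx 278.0$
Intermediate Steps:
$o = 240$ ($o = \left(-5\right) \left(-48\right) = 240$)
$w{\left(U \right)} = \frac{1}{2 U}$ ($w{\left(U \right)} = \frac{1}{U + U} = \frac{1}{2 U}$)
$N{\left(278 \right)} + w{\left(o \right)} = 278 + \frac{1}{2 \cdot 240} = 278 + \frac{1}{2} \cdot \frac{1}{240} = 278 + \frac{1}{480} = \frac{133441}{480}$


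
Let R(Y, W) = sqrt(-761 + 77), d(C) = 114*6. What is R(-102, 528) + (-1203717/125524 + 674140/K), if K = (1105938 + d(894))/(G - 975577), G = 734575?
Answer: -377687072166161/2572363332 + 6*I*sqrt(19) ≈ -1.4683e+5 + 26.153*I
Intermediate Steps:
d(C) = 684
K = -20493/4463 (K = (1105938 + 684)/(734575 - 975577) = 1106622/(-241002) = 1106622*(-1/241002) = -20493/4463 ≈ -4.5918)
R(Y, W) = 6*I*sqrt(19) (R(Y, W) = sqrt(-684) = 6*I*sqrt(19))
R(-102, 528) + (-1203717/125524 + 674140/K) = 6*I*sqrt(19) + (-1203717/125524 + 674140/(-20493/4463)) = 6*I*sqrt(19) + (-1203717*1/125524 + 674140*(-4463/20493)) = 6*I*sqrt(19) + (-1203717/125524 - 3008686820/20493) = 6*I*sqrt(19) - 377687072166161/2572363332 = -377687072166161/2572363332 + 6*I*sqrt(19)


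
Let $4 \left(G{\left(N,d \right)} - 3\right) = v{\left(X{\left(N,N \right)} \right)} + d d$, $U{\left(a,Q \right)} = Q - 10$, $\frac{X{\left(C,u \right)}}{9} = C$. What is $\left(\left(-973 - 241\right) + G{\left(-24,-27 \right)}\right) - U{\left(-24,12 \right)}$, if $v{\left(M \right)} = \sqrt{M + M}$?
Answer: $- \frac{4123}{4} + 3 i \sqrt{3} \approx -1030.8 + 5.1962 i$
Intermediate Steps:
$X{\left(C,u \right)} = 9 C$
$U{\left(a,Q \right)} = -10 + Q$
$v{\left(M \right)} = \sqrt{2} \sqrt{M}$ ($v{\left(M \right)} = \sqrt{2 M} = \sqrt{2} \sqrt{M}$)
$G{\left(N,d \right)} = 3 + \frac{d^{2}}{4} + \frac{3 \sqrt{2} \sqrt{N}}{4}$ ($G{\left(N,d \right)} = 3 + \frac{\sqrt{2} \sqrt{9 N} + d d}{4} = 3 + \frac{\sqrt{2} \cdot 3 \sqrt{N} + d^{2}}{4} = 3 + \frac{3 \sqrt{2} \sqrt{N} + d^{2}}{4} = 3 + \frac{d^{2} + 3 \sqrt{2} \sqrt{N}}{4} = 3 + \left(\frac{d^{2}}{4} + \frac{3 \sqrt{2} \sqrt{N}}{4}\right) = 3 + \frac{d^{2}}{4} + \frac{3 \sqrt{2} \sqrt{N}}{4}$)
$\left(\left(-973 - 241\right) + G{\left(-24,-27 \right)}\right) - U{\left(-24,12 \right)} = \left(\left(-973 - 241\right) + \left(3 + \frac{\left(-27\right)^{2}}{4} + \frac{3 \sqrt{2} \sqrt{-24}}{4}\right)\right) - \left(-10 + 12\right) = \left(\left(-973 - 241\right) + \left(3 + \frac{1}{4} \cdot 729 + \frac{3 \sqrt{2} \cdot 2 i \sqrt{6}}{4}\right)\right) - 2 = \left(-1214 + \left(3 + \frac{729}{4} + 3 i \sqrt{3}\right)\right) - 2 = \left(-1214 + \left(\frac{741}{4} + 3 i \sqrt{3}\right)\right) - 2 = \left(- \frac{4115}{4} + 3 i \sqrt{3}\right) - 2 = - \frac{4123}{4} + 3 i \sqrt{3}$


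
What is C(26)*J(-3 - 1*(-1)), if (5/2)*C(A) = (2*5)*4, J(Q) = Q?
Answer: -32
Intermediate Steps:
C(A) = 16 (C(A) = 2*((2*5)*4)/5 = 2*(10*4)/5 = (⅖)*40 = 16)
C(26)*J(-3 - 1*(-1)) = 16*(-3 - 1*(-1)) = 16*(-3 + 1) = 16*(-2) = -32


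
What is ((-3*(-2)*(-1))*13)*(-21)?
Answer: 1638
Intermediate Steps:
((-3*(-2)*(-1))*13)*(-21) = ((6*(-1))*13)*(-21) = -6*13*(-21) = -78*(-21) = 1638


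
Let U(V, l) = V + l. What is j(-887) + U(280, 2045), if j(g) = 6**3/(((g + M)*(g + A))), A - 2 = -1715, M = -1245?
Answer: 1610992527/692900 ≈ 2325.0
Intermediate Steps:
A = -1713 (A = 2 - 1715 = -1713)
j(g) = 216/((-1713 + g)*(-1245 + g)) (j(g) = 6**3/(((g - 1245)*(g - 1713))) = 216/(((-1245 + g)*(-1713 + g))) = 216/(((-1713 + g)*(-1245 + g))) = 216*(1/((-1713 + g)*(-1245 + g))) = 216/((-1713 + g)*(-1245 + g)))
j(-887) + U(280, 2045) = 216/(2132685 + (-887)**2 - 2958*(-887)) + (280 + 2045) = 216/(2132685 + 786769 + 2623746) + 2325 = 216/5543200 + 2325 = 216*(1/5543200) + 2325 = 27/692900 + 2325 = 1610992527/692900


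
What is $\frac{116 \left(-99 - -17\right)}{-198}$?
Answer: $\frac{4756}{99} \approx 48.04$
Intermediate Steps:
$\frac{116 \left(-99 - -17\right)}{-198} = 116 \left(-99 + 17\right) \left(- \frac{1}{198}\right) = 116 \left(-82\right) \left(- \frac{1}{198}\right) = \left(-9512\right) \left(- \frac{1}{198}\right) = \frac{4756}{99}$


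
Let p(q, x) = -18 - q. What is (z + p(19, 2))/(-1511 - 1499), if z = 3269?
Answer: -1616/1505 ≈ -1.0738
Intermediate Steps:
(z + p(19, 2))/(-1511 - 1499) = (3269 + (-18 - 1*19))/(-1511 - 1499) = (3269 + (-18 - 19))/(-3010) = (3269 - 37)*(-1/3010) = 3232*(-1/3010) = -1616/1505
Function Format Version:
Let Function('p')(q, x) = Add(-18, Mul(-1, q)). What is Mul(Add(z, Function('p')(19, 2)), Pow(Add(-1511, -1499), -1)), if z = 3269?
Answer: Rational(-1616, 1505) ≈ -1.0738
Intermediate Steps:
Mul(Add(z, Function('p')(19, 2)), Pow(Add(-1511, -1499), -1)) = Mul(Add(3269, Add(-18, Mul(-1, 19))), Pow(Add(-1511, -1499), -1)) = Mul(Add(3269, Add(-18, -19)), Pow(-3010, -1)) = Mul(Add(3269, -37), Rational(-1, 3010)) = Mul(3232, Rational(-1, 3010)) = Rational(-1616, 1505)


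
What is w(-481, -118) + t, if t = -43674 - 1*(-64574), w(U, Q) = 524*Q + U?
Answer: -41413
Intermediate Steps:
w(U, Q) = U + 524*Q
t = 20900 (t = -43674 + 64574 = 20900)
w(-481, -118) + t = (-481 + 524*(-118)) + 20900 = (-481 - 61832) + 20900 = -62313 + 20900 = -41413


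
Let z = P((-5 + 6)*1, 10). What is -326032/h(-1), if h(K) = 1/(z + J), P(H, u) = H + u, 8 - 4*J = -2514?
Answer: -209149528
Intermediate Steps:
J = 1261/2 (J = 2 - ¼*(-2514) = 2 + 1257/2 = 1261/2 ≈ 630.50)
z = 11 (z = (-5 + 6)*1 + 10 = 1*1 + 10 = 1 + 10 = 11)
h(K) = 2/1283 (h(K) = 1/(11 + 1261/2) = 1/(1283/2) = 2/1283)
-326032/h(-1) = -326032/2/1283 = -326032*1283/2 = -209149528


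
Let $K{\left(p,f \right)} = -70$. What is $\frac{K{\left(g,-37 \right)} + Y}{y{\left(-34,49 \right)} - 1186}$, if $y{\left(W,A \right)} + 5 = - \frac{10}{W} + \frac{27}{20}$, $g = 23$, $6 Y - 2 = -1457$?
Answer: $\frac{106250}{404381} \approx 0.26275$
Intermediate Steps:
$Y = - \frac{485}{2}$ ($Y = \frac{1}{3} + \frac{1}{6} \left(-1457\right) = \frac{1}{3} - \frac{1457}{6} = - \frac{485}{2} \approx -242.5$)
$y{\left(W,A \right)} = - \frac{73}{20} - \frac{10}{W}$ ($y{\left(W,A \right)} = -5 + \left(- \frac{10}{W} + \frac{27}{20}\right) = -5 + \left(\frac{27}{20} - \frac{10}{W}\right) = - \frac{73}{20} - \frac{10}{W}$)
$\frac{K{\left(g,-37 \right)} + Y}{y{\left(-34,49 \right)} - 1186} = \frac{-70 - \frac{485}{2}}{\left(- \frac{73}{20} - \frac{10}{-34}\right) - 1186} = - \frac{625}{2 \left(\left(- \frac{73}{20} - - \frac{5}{17}\right) - 1186\right)} = - \frac{625}{2 \left(\left(- \frac{73}{20} + \frac{5}{17}\right) - 1186\right)} = - \frac{625}{2 \left(- \frac{1141}{340} - 1186\right)} = - \frac{625}{2 \left(- \frac{404381}{340}\right)} = \left(- \frac{625}{2}\right) \left(- \frac{340}{404381}\right) = \frac{106250}{404381}$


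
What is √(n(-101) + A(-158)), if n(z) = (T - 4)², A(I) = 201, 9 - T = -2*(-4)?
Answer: √210 ≈ 14.491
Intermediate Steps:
T = 1 (T = 9 - (-2)*(-4) = 9 - 1*8 = 9 - 8 = 1)
n(z) = 9 (n(z) = (1 - 4)² = (-3)² = 9)
√(n(-101) + A(-158)) = √(9 + 201) = √210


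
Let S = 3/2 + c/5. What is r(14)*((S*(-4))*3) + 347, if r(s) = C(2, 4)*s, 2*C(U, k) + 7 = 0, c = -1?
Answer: 5557/5 ≈ 1111.4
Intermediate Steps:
C(U, k) = -7/2 (C(U, k) = -7/2 + (1/2)*0 = -7/2 + 0 = -7/2)
S = 13/10 (S = 3/2 - 1/5 = 13/10 ≈ 1.3000)
r(s) = -7*s/2
r(14)*((S*(-4))*3) + 347 = (-7/2*14)*(((13/10)*(-4))*3) + 347 = -(-1274)*3/5 + 347 = -49*(-78/5) + 347 = 3822/5 + 347 = 5557/5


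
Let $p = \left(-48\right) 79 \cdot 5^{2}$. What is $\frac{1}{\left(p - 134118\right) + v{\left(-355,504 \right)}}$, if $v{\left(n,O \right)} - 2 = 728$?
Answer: $- \frac{1}{228188} \approx -4.3824 \cdot 10^{-6}$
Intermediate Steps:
$v{\left(n,O \right)} = 730$ ($v{\left(n,O \right)} = 2 + 728 = 730$)
$p = -94800$ ($p = \left(-3792\right) 25 = -94800$)
$\frac{1}{\left(p - 134118\right) + v{\left(-355,504 \right)}} = \frac{1}{\left(-94800 - 134118\right) + 730} = \frac{1}{-228918 + 730} = \frac{1}{-228188} = - \frac{1}{228188}$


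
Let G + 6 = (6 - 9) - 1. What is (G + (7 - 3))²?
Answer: 36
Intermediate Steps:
G = -10 (G = -6 + ((6 - 9) - 1) = -6 + (-3 - 1) = -6 - 4 = -10)
(G + (7 - 3))² = (-10 + (7 - 3))² = (-10 + 4)² = (-6)² = 36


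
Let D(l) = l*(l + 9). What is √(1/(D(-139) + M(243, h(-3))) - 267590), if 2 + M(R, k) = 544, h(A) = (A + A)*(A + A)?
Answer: I*√2574859085843/3102 ≈ 517.29*I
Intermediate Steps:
D(l) = l*(9 + l)
h(A) = 4*A² (h(A) = (2*A)*(2*A) = 4*A²)
M(R, k) = 542 (M(R, k) = -2 + 544 = 542)
√(1/(D(-139) + M(243, h(-3))) - 267590) = √(1/(-139*(9 - 139) + 542) - 267590) = √(1/(-139*(-130) + 542) - 267590) = √(1/(18070 + 542) - 267590) = √(1/18612 - 267590) = √(-4980385079/18612) = I*√2574859085843/3102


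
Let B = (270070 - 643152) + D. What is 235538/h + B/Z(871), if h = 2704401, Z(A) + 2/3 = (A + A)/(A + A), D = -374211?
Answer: -6062939573941/2704401 ≈ -2.2419e+6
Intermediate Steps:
Z(A) = ⅓ (Z(A) = -⅔ + (A + A)/(A + A) = -⅔ + (2*A)/((2*A)) = -⅔ + (2*A)*(1/(2*A)) = -⅔ + 1 = ⅓)
B = -747293 (B = (270070 - 643152) - 374211 = -373082 - 374211 = -747293)
235538/h + B/Z(871) = 235538/2704401 - 747293/⅓ = 235538*(1/2704401) - 747293*3 = 235538/2704401 - 2241879 = -6062939573941/2704401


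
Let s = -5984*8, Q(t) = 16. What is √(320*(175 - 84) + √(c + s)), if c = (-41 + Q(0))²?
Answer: √(29120 + I*√47247) ≈ 170.65 + 0.6369*I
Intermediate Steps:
s = -47872
c = 625 (c = (-41 + 16)² = (-25)² = 625)
√(320*(175 - 84) + √(c + s)) = √(320*(175 - 84) + √(625 - 47872)) = √(320*91 + √(-47247)) = √(29120 + I*√47247)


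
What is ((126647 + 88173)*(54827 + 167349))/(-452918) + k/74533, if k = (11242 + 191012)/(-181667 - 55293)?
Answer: -210734435366660453693/1999784661296560 ≈ -1.0538e+5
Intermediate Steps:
k = -101127/118480 (k = 202254/(-236960) = 202254*(-1/236960) = -101127/118480 ≈ -0.85354)
((126647 + 88173)*(54827 + 167349))/(-452918) + k/74533 = ((126647 + 88173)*(54827 + 167349))/(-452918) - 101127/118480/74533 = (214820*222176)*(-1/452918) - 101127/118480*1/74533 = 47727848320*(-1/452918) - 101127/8830669840 = -23863924160/226459 - 101127/8830669840 = -210734435366660453693/1999784661296560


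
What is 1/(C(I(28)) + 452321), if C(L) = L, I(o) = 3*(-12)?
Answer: 1/452285 ≈ 2.2110e-6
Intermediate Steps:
I(o) = -36
1/(C(I(28)) + 452321) = 1/(-36 + 452321) = 1/452285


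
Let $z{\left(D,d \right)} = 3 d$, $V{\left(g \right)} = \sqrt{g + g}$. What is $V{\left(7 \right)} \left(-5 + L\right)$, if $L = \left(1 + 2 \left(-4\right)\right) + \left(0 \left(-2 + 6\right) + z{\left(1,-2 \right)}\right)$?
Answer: $- 18 \sqrt{14} \approx -67.35$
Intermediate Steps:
$V{\left(g \right)} = \sqrt{2} \sqrt{g}$ ($V{\left(g \right)} = \sqrt{2 g} = \sqrt{2} \sqrt{g}$)
$L = -13$ ($L = \left(1 + 2 \left(-4\right)\right) + \left(0 \left(-2 + 6\right) + 3 \left(-2\right)\right) = \left(1 - 8\right) + \left(0 \cdot 4 - 6\right) = -7 + \left(0 - 6\right) = -7 - 6 = -13$)
$V{\left(7 \right)} \left(-5 + L\right) = \sqrt{2} \sqrt{7} \left(-5 - 13\right) = \sqrt{14} \left(-18\right) = - 18 \sqrt{14}$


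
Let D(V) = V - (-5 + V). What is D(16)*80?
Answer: 400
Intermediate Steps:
D(V) = 5 (D(V) = V + (5 - V) = 5)
D(16)*80 = 5*80 = 400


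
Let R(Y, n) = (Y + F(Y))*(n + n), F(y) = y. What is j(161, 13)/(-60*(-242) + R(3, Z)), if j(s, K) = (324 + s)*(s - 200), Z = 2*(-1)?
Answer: -6305/4832 ≈ -1.3048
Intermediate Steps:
Z = -2
R(Y, n) = 4*Y*n (R(Y, n) = (Y + Y)*(n + n) = (2*Y)*(2*n) = 4*Y*n)
j(s, K) = (-200 + s)*(324 + s) (j(s, K) = (324 + s)*(-200 + s) = (-200 + s)*(324 + s))
j(161, 13)/(-60*(-242) + R(3, Z)) = (-64800 + 161² + 124*161)/(-60*(-242) + 4*3*(-2)) = (-64800 + 25921 + 19964)/(14520 - 24) = -18915/14496 = -18915*1/14496 = -6305/4832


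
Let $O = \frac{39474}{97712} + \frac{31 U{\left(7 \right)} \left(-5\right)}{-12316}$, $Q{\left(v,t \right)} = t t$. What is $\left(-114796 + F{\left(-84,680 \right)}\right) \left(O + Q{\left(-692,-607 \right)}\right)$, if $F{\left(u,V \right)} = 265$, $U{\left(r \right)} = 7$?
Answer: $- \frac{6347878574225325759}{150427624} \approx -4.2199 \cdot 10^{10}$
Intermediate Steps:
$Q{\left(v,t \right)} = t^{2}$
$O = \frac{74022413}{150427624}$ ($O = \frac{39474}{97712} + \frac{31 \cdot 7 \left(-5\right)}{-12316} = 39474 \cdot \frac{1}{97712} + 217 \left(-5\right) \left(- \frac{1}{12316}\right) = \frac{19737}{48856} - - \frac{1085}{12316} = \frac{19737}{48856} + \frac{1085}{12316} = \frac{74022413}{150427624} \approx 0.49208$)
$\left(-114796 + F{\left(-84,680 \right)}\right) \left(O + Q{\left(-692,-607 \right)}\right) = \left(-114796 + 265\right) \left(\frac{74022413}{150427624} + \left(-607\right)^{2}\right) = - 114531 \left(\frac{74022413}{150427624} + 368449\right) = \left(-114531\right) \frac{55424981657589}{150427624} = - \frac{6347878574225325759}{150427624}$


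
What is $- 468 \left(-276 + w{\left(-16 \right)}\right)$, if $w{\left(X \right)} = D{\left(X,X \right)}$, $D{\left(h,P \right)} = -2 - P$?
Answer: $122616$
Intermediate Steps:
$w{\left(X \right)} = -2 - X$
$- 468 \left(-276 + w{\left(-16 \right)}\right) = - 468 \left(-276 - -14\right) = - 468 \left(-276 + \left(-2 + 16\right)\right) = - 468 \left(-276 + 14\right) = \left(-468\right) \left(-262\right) = 122616$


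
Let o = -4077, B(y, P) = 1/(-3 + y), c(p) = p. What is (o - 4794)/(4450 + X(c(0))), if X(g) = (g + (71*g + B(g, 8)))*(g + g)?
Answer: -8871/4450 ≈ -1.9935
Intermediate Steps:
X(g) = 2*g*(1/(-3 + g) + 72*g) (X(g) = (g + (71*g + 1/(-3 + g)))*(g + g) = (g + (1/(-3 + g) + 71*g))*(2*g) = (1/(-3 + g) + 72*g)*(2*g) = 2*g*(1/(-3 + g) + 72*g))
(o - 4794)/(4450 + X(c(0))) = (-4077 - 4794)/(4450 + 2*0*(1 + 72*0*(-3 + 0))/(-3 + 0)) = -8871/(4450 + 2*0*(1 + 72*0*(-3))/(-3)) = -8871/(4450 + 2*0*(-⅓)*(1 + 0)) = -8871/(4450 + 2*0*(-⅓)*1) = -8871/(4450 + 0) = -8871/4450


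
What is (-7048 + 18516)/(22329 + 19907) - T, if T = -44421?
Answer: 469044206/10559 ≈ 44421.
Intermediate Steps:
(-7048 + 18516)/(22329 + 19907) - T = (-7048 + 18516)/(22329 + 19907) - 1*(-44421) = 11468/42236 + 44421 = 11468*(1/42236) + 44421 = 2867/10559 + 44421 = 469044206/10559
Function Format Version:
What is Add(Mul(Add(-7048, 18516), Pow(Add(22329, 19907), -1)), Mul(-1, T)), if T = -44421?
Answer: Rational(469044206, 10559) ≈ 44421.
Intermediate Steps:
Add(Mul(Add(-7048, 18516), Pow(Add(22329, 19907), -1)), Mul(-1, T)) = Add(Mul(Add(-7048, 18516), Pow(Add(22329, 19907), -1)), Mul(-1, -44421)) = Add(Mul(11468, Pow(42236, -1)), 44421) = Add(Mul(11468, Rational(1, 42236)), 44421) = Add(Rational(2867, 10559), 44421) = Rational(469044206, 10559)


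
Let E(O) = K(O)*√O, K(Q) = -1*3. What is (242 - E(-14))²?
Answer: 58438 + 1452*I*√14 ≈ 58438.0 + 5432.9*I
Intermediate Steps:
K(Q) = -3
E(O) = -3*√O
(242 - E(-14))² = (242 - (-3)*√(-14))² = (242 - (-3)*I*√14)² = (242 + 3*I*√14)²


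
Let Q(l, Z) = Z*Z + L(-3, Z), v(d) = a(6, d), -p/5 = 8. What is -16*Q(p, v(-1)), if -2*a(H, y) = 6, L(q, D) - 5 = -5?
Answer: -144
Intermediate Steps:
p = -40 (p = -5*8 = -40)
L(q, D) = 0 (L(q, D) = 5 - 5 = 0)
a(H, y) = -3 (a(H, y) = -½*6 = -3)
v(d) = -3
Q(l, Z) = Z² (Q(l, Z) = Z*Z + 0 = Z² + 0 = Z²)
-16*Q(p, v(-1)) = -16*(-3)² = -16*9 = -144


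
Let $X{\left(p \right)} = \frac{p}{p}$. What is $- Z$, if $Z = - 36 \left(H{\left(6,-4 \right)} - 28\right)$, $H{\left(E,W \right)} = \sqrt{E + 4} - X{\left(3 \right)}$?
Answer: $-1044 + 36 \sqrt{10} \approx -930.16$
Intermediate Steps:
$X{\left(p \right)} = 1$
$H{\left(E,W \right)} = -1 + \sqrt{4 + E}$ ($H{\left(E,W \right)} = \sqrt{E + 4} - 1 = \sqrt{4 + E} - 1 = -1 + \sqrt{4 + E}$)
$Z = 1044 - 36 \sqrt{10}$ ($Z = - 36 \left(\left(-1 + \sqrt{4 + 6}\right) - 28\right) = - 36 \left(\left(-1 + \sqrt{10}\right) - 28\right) = - 36 \left(-29 + \sqrt{10}\right) = 1044 - 36 \sqrt{10} \approx 930.16$)
$- Z = - (1044 - 36 \sqrt{10}) = -1044 + 36 \sqrt{10}$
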